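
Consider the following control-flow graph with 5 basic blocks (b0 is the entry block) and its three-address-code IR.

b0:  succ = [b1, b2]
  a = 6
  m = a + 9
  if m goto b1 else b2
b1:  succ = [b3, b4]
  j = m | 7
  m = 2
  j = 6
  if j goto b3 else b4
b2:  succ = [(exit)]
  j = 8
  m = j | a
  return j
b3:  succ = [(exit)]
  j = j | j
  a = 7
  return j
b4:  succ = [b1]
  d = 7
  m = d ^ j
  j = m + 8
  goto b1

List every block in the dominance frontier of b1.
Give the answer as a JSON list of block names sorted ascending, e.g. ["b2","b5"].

idom tree: b1←b0 b2←b0 b3←b1 b4←b1
Dom∩ at merges:
  b1: preds {b0,b4}: {b0} ∩ {b0,b1,b4} = {b0}; idom=b0

Frontier:
  join b1 pred b0: · stop@b0
  join b1 pred b4: b4→b1 stop@b0
  b0: DF=∅
  b1: DF={b1}
  b2: DF=∅
  b3: DF=∅
  b4: DF={b1}

DF(b1) = ["b1"]

Answer: ["b1"]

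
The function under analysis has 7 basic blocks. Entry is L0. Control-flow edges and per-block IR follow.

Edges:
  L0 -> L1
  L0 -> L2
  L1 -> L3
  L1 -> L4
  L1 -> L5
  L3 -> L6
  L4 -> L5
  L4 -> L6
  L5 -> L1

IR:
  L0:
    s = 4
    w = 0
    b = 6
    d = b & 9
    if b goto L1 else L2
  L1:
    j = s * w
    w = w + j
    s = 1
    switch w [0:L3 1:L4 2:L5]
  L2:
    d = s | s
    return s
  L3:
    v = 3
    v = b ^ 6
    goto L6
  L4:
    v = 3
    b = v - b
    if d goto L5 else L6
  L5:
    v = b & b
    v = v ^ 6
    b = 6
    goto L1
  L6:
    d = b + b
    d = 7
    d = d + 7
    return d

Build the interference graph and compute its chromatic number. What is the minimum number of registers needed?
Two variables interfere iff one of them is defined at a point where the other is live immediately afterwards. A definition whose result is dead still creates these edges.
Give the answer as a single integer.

def/use:
  L0: def={b,d,s,w} ue=∅
  L1: def={j,s,w} ue={s,w}
  L2: def={d} ue={s}
  L3: def={v} ue={b}
  L4: def={b,v} ue={b,d}
  L5: def={b,v} ue={b}
  L6: def={d} ue={b}

Live sets:
  live L0: ∅→{b,d,s,w}
  live L1: {b,d,s,w}→{b,d,s,w}
  live L2: {s}→∅
  live L3: {b}→{b}
  live L4: {b,d,s,w}→{b,d,s,w}
  live L5: {b,d,s,w}→{b,d,s,w}
  live L6: {b}→∅

Interference:
  b — {d,j,s,v,w}
  d — {b,j,s,v,w}
  j — {b,d,w}
  s — {b,d,v,w}
  v — {b,d,s,w}
  w — {b,d,j,s,v}

Colouring:
  {b,d,s,v,w} pairwise interfere (5-clique) ⇒ χ ≥ 5
  5-colouring: R0={b}  R1={d}  R2={w}  R3={j,s}  R4={v}
  χ = 5

Answer: 5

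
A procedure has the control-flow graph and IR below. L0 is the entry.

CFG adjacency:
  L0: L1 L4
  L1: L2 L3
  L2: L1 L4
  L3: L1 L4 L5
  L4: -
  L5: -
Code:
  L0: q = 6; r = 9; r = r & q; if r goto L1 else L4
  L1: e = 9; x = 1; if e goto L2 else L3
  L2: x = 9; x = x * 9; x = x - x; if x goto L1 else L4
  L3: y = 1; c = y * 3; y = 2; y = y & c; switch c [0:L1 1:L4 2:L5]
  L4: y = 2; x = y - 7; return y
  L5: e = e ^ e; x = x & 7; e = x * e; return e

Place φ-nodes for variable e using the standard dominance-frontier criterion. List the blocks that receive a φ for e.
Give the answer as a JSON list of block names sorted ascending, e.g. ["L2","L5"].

Answer: ["L1", "L4"]

Working:
idom tree: L1←L0 L2←L1 L3←L1 L4←L0 L5←L3
Dom∩ at merges:
  L1: preds {L0,L2,L3}: {L0} ∩ {L0,L1,L2} ∩ {L0,L1,L3} = {L0}; idom=L0
  L4: preds {L0,L2,L3}: {L0} ∩ {L0,L1,L2} ∩ {L0,L1,L3} = {L0}; idom=L0

Frontier:
  L1←L0: walk · to L0
  L1←L2: walk L2→L1 to L0
  L1←L3: walk L3→L1 to L0
  L4←L0: walk · to L0
  L4←L2: walk L2→L1 to L0
  L4←L3: walk L3→L1 to L0
  L0 → ∅
  L1 → {L1,L4}
  L2 → {L1,L4}
  L3 → {L1,L4}
  L4 → ∅
  L5 → ∅

φ for e: defs {L1,L5}
  DF⁺ = {L1,L4}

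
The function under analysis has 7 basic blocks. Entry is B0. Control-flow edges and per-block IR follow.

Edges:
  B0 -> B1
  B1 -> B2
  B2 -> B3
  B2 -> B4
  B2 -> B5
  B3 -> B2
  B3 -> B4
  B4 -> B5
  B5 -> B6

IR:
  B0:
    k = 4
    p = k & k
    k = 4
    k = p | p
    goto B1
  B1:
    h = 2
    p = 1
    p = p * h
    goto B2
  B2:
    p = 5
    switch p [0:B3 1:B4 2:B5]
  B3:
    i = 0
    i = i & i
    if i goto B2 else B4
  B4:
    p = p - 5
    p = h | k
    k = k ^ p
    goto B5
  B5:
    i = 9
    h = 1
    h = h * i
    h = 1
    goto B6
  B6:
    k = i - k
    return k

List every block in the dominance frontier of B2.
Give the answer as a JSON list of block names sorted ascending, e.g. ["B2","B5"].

idom tree: B1←B0 B2←B1 B3←B2 B4←B2 B5←B2 B6←B5
Join-block Dom:
  B2: preds {B1,B3}: {B0,B1} ∩ {B0,B1,B2,B3} = {B0,B1}; idom=B1
  B4: preds {B2,B3}: {B0,B1,B2} ∩ {B0,B1,B2,B3} = {B0,B1,B2}; idom=B2
  B5: preds {B2,B4}: {B0,B1,B2} ∩ {B0,B1,B2,B4} = {B0,B1,B2}; idom=B2

DF walk-up:
  join B2 pred B1: · stop@B1
  join B2 pred B3: B3→B2 stop@B1
  join B4 pred B2: · stop@B2
  join B4 pred B3: B3 stop@B2
  join B5 pred B2: · stop@B2
  join B5 pred B4: B4 stop@B2
  DF(B0)=∅
  DF(B1)=∅
  DF(B2)={B2}
  DF(B3)={B2,B4}
  DF(B4)={B5}
  DF(B5)=∅
  DF(B6)=∅

DF(B2) = ["B2"]

Answer: ["B2"]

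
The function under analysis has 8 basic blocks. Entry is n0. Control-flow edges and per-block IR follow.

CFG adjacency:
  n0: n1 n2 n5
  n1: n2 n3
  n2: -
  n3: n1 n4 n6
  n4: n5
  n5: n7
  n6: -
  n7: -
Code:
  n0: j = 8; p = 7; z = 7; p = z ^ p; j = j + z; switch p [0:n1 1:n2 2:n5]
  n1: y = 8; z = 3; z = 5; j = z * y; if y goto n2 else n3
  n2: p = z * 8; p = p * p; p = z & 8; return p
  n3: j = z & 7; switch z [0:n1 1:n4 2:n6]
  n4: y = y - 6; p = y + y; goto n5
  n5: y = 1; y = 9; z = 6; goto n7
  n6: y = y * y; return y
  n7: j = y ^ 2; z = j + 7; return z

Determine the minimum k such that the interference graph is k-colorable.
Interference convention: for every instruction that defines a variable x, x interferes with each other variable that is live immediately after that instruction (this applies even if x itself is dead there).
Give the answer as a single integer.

Answer: 3

Analysis:
def/use:
  n0: def={j,p,z} ue=∅
  n1: def={j,y,z} ue=∅
  n2: def={p} ue={z}
  n3: def={j} ue={z}
  n4: def={p,y} ue={y}
  n5: def={y,z} ue=∅
  n6: def={y} ue={y}
  n7: def={j,z} ue={y}

Live sets:
  n0 li=∅ lo={z}
  n1 li=∅ lo={y,z}
  n2 li={z} lo=∅
  n3 li={y,z} lo={y}
  n4 li={y} lo=∅
  n5 li=∅ lo={y}
  n6 li={y} lo=∅
  n7 li={y} lo=∅

Interfere edges:
  j: {p,y,z}
  p: {j,z}
  y: {j,z}
  z: {j,p,y}

Chromatic number:
  clique {j,p,z} ⇒ need ≥ 3
  3-colouring: R0={j}  R1={z}  R2={p,y}
  χ = 3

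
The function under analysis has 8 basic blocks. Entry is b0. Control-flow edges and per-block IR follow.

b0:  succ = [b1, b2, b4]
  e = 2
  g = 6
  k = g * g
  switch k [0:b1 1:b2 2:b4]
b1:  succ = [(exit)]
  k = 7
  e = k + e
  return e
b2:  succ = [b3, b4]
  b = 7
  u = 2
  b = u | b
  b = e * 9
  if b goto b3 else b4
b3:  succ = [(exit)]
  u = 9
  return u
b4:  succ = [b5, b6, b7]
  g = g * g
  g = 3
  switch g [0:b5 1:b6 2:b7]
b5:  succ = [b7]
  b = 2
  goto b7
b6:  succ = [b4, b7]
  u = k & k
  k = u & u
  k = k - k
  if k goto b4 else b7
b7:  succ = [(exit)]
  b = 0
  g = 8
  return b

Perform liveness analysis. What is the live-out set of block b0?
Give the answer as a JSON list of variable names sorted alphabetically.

def/use:
  b0: {e,g,k} / ∅
  b1: {e,k} / {e}
  b2: {b,u} / {e}
  b3: {u} / ∅
  b4: {g} / {g}
  b5: {b} / ∅
  b6: {k,u} / {k}
  b7: {b,g} / ∅

Liveness:
  live b0: ∅→{e,g,k}
  live b1: {e}→∅
  live b2: {e,g,k}→{g,k}
  live b3: ∅→∅
  live b4: {g,k}→{g,k}
  live b5: ∅→∅
  live b6: {g,k}→{g,k}
  live b7: ∅→∅

live-out(b0) = ["e", "g", "k"]

Answer: ["e", "g", "k"]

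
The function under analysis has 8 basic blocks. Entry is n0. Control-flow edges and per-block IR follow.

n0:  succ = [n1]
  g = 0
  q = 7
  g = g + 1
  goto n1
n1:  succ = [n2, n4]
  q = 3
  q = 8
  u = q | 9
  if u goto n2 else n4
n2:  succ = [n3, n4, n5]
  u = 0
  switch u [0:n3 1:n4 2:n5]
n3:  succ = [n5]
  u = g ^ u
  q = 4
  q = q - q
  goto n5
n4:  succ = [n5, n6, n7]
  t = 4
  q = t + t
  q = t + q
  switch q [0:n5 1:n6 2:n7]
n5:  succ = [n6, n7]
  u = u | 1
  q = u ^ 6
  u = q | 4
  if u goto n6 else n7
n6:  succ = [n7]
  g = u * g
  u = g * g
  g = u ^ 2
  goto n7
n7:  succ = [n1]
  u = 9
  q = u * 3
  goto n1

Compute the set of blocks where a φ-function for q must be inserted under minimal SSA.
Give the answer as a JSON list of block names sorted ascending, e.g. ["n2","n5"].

Answer: ["n1", "n5", "n6", "n7"]

Derivation:
idom tree: n1←n0 n2←n1 n3←n2 n4←n1 n5←n1 n6←n1 n7←n1
Dom∩ at merges:
  n1: preds {n0,n7}: {n0} ∩ {n0,n1,n7} = {n0}; idom=n0
  n4: preds {n1,n2}: {n0,n1} ∩ {n0,n1,n2} = {n0,n1}; idom=n1
  n5: preds {n2,n3,n4}: {n0,n1,n2} ∩ {n0,n1,n2,n3} ∩ {n0,n1,n4} = {n0,n1}; idom=n1
  n6: preds {n4,n5}: {n0,n1,n4} ∩ {n0,n1,n5} = {n0,n1}; idom=n1
  n7: preds {n4,n5,n6}: {n0,n1,n4} ∩ {n0,n1,n5} ∩ {n0,n1,n6} = {n0,n1}; idom=n1

Frontier:
  n1←n0: walk · to n0
  n1←n7: walk n7→n1 to n0
  n4←n1: walk · to n1
  n4←n2: walk n2 to n1
  n5←n2: walk n2 to n1
  n5←n3: walk n3→n2 to n1
  n5←n4: walk n4 to n1
  n6←n4: walk n4 to n1
  n6←n5: walk n5 to n1
  n7←n4: walk n4 to n1
  n7←n5: walk n5 to n1
  n7←n6: walk n6 to n1
  DF(n0)=∅
  DF(n1)={n1}
  DF(n2)={n4,n5}
  DF(n3)={n5}
  DF(n4)={n5,n6,n7}
  DF(n5)={n6,n7}
  DF(n6)={n7}
  DF(n7)={n1}

φ for q: defs {n0,n1,n3,n4,n5,n7}
  DF⁺ = {n1,n5,n6,n7}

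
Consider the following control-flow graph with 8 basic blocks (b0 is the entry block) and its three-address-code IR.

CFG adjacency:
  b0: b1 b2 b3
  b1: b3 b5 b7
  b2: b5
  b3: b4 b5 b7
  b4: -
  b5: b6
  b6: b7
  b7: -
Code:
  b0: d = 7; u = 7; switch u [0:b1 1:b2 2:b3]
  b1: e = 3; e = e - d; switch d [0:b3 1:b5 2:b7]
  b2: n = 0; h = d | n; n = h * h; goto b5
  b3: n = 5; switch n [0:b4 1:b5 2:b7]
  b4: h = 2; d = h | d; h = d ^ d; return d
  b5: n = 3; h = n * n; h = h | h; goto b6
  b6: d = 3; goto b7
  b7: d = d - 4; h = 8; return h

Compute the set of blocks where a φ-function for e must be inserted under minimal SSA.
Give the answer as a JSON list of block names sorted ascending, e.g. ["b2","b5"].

idom tree: b1←b0 b2←b0 b3←b0 b4←b3 b5←b0 b6←b5 b7←b0
Dom at joins:
  b3: preds {b0,b1}: {b0} ∩ {b0,b1} = {b0}; idom=b0
  b5: preds {b1,b2,b3}: {b0,b1} ∩ {b0,b2} ∩ {b0,b3} = {b0}; idom=b0
  b7: preds {b1,b3,b6}: {b0,b1} ∩ {b0,b3} ∩ {b0,b5,b6} = {b0}; idom=b0

Frontier:
  join b3 pred b0: · stop@b0
  join b3 pred b1: b1 stop@b0
  join b5 pred b1: b1 stop@b0
  join b5 pred b2: b2 stop@b0
  join b5 pred b3: b3 stop@b0
  join b7 pred b1: b1 stop@b0
  join b7 pred b3: b3 stop@b0
  join b7 pred b6: b6→b5 stop@b0
  b0 → ∅
  b1 → {b3,b5,b7}
  b2 → {b5}
  b3 → {b5,b7}
  b4 → ∅
  b5 → {b7}
  b6 → {b7}
  b7 → ∅

φ for e: defs {b1}
  DF⁺ = {b3,b5,b7}

Answer: ["b3", "b5", "b7"]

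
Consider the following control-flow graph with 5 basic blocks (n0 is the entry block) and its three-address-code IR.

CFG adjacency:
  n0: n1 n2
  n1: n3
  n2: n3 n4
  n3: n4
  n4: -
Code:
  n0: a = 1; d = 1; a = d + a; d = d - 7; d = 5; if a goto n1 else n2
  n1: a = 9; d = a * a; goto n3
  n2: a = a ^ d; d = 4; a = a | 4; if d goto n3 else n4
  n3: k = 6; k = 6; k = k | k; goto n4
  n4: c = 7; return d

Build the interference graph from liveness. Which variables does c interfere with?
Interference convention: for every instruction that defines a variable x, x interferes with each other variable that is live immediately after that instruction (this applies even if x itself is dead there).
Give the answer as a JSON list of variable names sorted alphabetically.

Per-block:
  n0: def={a,d} ue=∅
  n1: def={a,d} ue=∅
  n2: def={a,d} ue={a,d}
  n3: def={k} ue=∅
  n4: def={c} ue={d}

Live sets:
  n0: in=∅ out={a,d}
  n1: in=∅ out={d}
  n2: in={a,d} out={d}
  n3: in={d} out={d}
  n4: in={d} out=∅

Interfere edges:
  a↔{d}
  c↔{d}
  d↔{a,c,k}
  k↔{d}

N(c) = ["d"]

Answer: ["d"]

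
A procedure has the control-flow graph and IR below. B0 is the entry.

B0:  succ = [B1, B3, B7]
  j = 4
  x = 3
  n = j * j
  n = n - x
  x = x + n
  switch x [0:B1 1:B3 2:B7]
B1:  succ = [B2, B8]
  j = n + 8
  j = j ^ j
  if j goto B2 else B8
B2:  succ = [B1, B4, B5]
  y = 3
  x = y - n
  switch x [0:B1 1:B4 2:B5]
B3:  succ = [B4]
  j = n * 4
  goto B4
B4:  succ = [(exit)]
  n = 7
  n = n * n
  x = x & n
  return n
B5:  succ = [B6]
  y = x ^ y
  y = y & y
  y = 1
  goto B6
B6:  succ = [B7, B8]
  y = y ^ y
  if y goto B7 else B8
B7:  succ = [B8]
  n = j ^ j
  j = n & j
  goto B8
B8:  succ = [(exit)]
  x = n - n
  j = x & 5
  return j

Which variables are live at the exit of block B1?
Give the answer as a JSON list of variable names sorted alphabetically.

Block summaries:
  B0: {j,n,x} / ∅
  B1: {j} / {n}
  B2: {x,y} / {n}
  B3: {j} / {n}
  B4: {n,x} / {x}
  B5: {y} / {x,y}
  B6: {y} / {y}
  B7: {j,n} / {j}
  B8: {j,x} / {n}

Backward fixpoint:
  B0: in=∅ out={j,n,x}
  B1: in={n} out={j,n}
  B2: in={j,n} out={j,n,x,y}
  B3: in={n,x} out={x}
  B4: in={x} out=∅
  B5: in={j,n,x,y} out={j,n,y}
  B6: in={j,n,y} out={j,n}
  B7: in={j} out={n}
  B8: in={n} out=∅

live-out(B1) = ["j", "n"]

Answer: ["j", "n"]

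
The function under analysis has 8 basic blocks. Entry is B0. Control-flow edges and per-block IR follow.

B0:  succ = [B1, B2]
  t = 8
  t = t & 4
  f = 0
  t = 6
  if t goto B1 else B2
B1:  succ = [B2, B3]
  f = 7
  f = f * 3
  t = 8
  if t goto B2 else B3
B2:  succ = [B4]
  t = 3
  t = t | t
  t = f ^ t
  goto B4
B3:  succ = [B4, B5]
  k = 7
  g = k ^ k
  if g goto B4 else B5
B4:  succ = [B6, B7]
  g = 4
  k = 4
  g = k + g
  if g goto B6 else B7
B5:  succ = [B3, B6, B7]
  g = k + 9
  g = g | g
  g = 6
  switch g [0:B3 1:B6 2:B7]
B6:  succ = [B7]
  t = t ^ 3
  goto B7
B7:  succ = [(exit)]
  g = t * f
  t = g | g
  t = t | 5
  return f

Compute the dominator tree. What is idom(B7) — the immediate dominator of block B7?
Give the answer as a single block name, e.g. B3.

idom tree: B1←B0 B2←B0 B3←B1 B4←B0 B5←B3 B6←B0 B7←B0
Dom at joins:
  B2: preds {B0,B1}: {B0} ∩ {B0,B1} = {B0}; idom=B0
  B3: preds {B1,B5}: {B0,B1} ∩ {B0,B1,B3,B5} = {B0,B1}; idom=B1
  B4: preds {B2,B3}: {B0,B2} ∩ {B0,B1,B3} = {B0}; idom=B0
  B6: preds {B4,B5}: {B0,B4} ∩ {B0,B1,B3,B5} = {B0}; idom=B0
  B7: preds {B4,B5,B6}: {B0,B4} ∩ {B0,B1,B3,B5} ∩ {B0,B6} = {B0}; idom=B0

idom(B7) = B0

Answer: B0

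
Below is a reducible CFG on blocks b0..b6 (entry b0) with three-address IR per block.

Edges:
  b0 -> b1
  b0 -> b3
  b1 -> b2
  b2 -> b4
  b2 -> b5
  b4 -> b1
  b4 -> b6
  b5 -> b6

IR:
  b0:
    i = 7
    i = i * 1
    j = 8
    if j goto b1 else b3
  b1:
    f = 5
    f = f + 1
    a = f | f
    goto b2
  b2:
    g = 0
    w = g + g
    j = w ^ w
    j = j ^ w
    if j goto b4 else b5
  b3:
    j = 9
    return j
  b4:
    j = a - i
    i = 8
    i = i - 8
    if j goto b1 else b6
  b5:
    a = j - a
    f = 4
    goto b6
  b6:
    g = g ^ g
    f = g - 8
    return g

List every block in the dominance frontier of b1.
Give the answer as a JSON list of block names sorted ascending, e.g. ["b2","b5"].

Answer: ["b1"]

Derivation:
idom tree: b1←b0 b2←b1 b3←b0 b4←b2 b5←b2 b6←b2
Dom∩ at merges:
  b1: preds {b0,b4}: {b0} ∩ {b0,b1,b2,b4} = {b0}; idom=b0
  b6: preds {b4,b5}: {b0,b1,b2,b4} ∩ {b0,b1,b2,b5} = {b0,b1,b2}; idom=b2

Frontier:
  b1←b0: walk · to b0
  b1←b4: walk b4→b2→b1 to b0
  b6←b4: walk b4 to b2
  b6←b5: walk b5 to b2
  DF(b0)=∅
  DF(b1)={b1}
  DF(b2)={b1}
  DF(b3)=∅
  DF(b4)={b1,b6}
  DF(b5)={b6}
  DF(b6)=∅

DF(b1) = ["b1"]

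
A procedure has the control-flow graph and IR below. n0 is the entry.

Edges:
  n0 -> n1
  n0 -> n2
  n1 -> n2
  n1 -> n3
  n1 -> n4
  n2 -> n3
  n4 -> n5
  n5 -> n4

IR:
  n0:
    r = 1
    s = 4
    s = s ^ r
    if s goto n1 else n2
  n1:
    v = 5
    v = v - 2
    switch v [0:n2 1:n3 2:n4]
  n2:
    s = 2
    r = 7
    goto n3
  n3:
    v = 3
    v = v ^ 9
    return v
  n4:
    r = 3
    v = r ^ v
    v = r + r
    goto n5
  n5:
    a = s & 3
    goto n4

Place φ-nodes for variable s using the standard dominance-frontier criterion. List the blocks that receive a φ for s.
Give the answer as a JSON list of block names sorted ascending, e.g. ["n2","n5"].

Answer: ["n3"]

Derivation:
idom tree: n1←n0 n2←n0 n3←n0 n4←n1 n5←n4
Dom∩ at merges:
  n2: preds {n0,n1}: {n0} ∩ {n0,n1} = {n0}; idom=n0
  n3: preds {n1,n2}: {n0,n1} ∩ {n0,n2} = {n0}; idom=n0
  n4: preds {n1,n5}: {n0,n1} ∩ {n0,n1,n4,n5} = {n0,n1}; idom=n1

DF walk-up:
  n2←n0: walk · to n0
  n2←n1: walk n1 to n0
  n3←n1: walk n1 to n0
  n3←n2: walk n2 to n0
  n4←n1: walk · to n1
  n4←n5: walk n5→n4 to n1
  n0: DF=∅
  n1: DF={n2,n3}
  n2: DF={n3}
  n3: DF=∅
  n4: DF={n4}
  n5: DF={n4}

φ for s: defs {n0,n2}
  DF⁺ = {n3}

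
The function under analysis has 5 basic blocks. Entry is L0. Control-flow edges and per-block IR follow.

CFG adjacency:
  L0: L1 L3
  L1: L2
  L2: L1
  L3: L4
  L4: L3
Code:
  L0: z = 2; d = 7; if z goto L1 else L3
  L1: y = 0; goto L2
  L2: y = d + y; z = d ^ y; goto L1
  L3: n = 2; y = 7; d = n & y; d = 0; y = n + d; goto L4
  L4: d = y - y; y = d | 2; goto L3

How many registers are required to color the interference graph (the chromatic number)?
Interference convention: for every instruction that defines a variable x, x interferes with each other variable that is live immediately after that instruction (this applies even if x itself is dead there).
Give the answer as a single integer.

Block summaries:
  L0: def={d,z} ue=∅
  L1: def={y} ue=∅
  L2: def={y,z} ue={d,y}
  L3: def={d,n,y} ue=∅
  L4: def={d,y} ue={y}

Liveness:
  live L0: ∅→{d}
  live L1: {d}→{d,y}
  live L2: {d,y}→{d}
  live L3: ∅→{y}
  live L4: {y}→∅

Interfere edges:
  d: {n,y,z}
  n: {d,y}
  y: {d,n}
  z: {d}

Colouring:
  clique {d,n,y} ⇒ need ≥ 3
  3-colouring: r0={d}  r1={n,z}  r2={y}
  χ = 3

Answer: 3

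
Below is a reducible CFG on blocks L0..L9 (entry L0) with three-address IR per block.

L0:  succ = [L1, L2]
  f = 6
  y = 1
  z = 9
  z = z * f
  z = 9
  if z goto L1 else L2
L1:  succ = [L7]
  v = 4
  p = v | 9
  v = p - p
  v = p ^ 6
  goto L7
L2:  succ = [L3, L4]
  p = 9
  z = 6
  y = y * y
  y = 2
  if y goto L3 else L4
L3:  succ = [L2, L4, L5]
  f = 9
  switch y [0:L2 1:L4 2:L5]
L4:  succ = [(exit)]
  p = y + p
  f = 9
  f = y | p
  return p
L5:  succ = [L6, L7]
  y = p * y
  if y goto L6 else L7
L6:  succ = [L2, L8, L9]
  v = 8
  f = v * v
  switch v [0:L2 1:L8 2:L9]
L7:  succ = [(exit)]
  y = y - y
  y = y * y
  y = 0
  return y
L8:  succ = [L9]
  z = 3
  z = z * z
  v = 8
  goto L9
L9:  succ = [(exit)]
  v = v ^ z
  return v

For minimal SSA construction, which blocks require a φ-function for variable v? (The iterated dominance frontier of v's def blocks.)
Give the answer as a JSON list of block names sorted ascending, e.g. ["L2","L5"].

Answer: ["L2", "L7", "L9"]

Derivation:
idom tree: L1←L0 L2←L0 L3←L2 L4←L2 L5←L3 L6←L5 L7←L0 L8←L6 L9←L6
Join-block Dom:
  L2: preds {L0,L3,L6}: {L0} ∩ {L0,L2,L3} ∩ {L0,L2,L3,L5,L6} = {L0}; idom=L0
  L4: preds {L2,L3}: {L0,L2} ∩ {L0,L2,L3} = {L0,L2}; idom=L2
  L7: preds {L1,L5}: {L0,L1} ∩ {L0,L2,L3,L5} = {L0}; idom=L0
  L9: preds {L6,L8}: {L0,L2,L3,L5,L6} ∩ {L0,L2,L3,L5,L6,L8} = {L0,L2,L3,L5,L6}; idom=L6

DF derivation:
  L2←L0: walk · to L0
  L2←L3: walk L3→L2 to L0
  L2←L6: walk L6→L5→L3→L2 to L0
  L4←L2: walk · to L2
  L4←L3: walk L3 to L2
  L7←L1: walk L1 to L0
  L7←L5: walk L5→L3→L2 to L0
  L9←L6: walk · to L6
  L9←L8: walk L8 to L6
  L0: DF=∅
  L1: DF={L7}
  L2: DF={L2,L7}
  L3: DF={L2,L4,L7}
  L4: DF=∅
  L5: DF={L2,L7}
  L6: DF={L2}
  L7: DF=∅
  L8: DF={L9}
  L9: DF=∅

φ for v: defs {L1,L6,L8,L9}
  DF⁺ = {L2,L7,L9}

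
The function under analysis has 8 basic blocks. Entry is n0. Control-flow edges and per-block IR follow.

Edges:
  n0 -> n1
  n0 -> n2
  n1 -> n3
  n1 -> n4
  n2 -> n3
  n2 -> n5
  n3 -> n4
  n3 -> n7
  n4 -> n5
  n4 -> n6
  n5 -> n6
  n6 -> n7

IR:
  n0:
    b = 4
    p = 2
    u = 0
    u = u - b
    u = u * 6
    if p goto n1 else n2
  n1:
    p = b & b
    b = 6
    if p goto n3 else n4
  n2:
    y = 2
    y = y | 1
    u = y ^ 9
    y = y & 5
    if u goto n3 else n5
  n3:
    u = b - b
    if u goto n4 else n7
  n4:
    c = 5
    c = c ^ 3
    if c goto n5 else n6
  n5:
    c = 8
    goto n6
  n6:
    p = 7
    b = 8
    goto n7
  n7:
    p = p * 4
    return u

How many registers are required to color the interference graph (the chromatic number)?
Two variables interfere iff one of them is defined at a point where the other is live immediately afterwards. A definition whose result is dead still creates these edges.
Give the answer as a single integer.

Answer: 4

Analysis:
Per-block:
  n0: {b,p,u} / ∅
  n1: {b,p} / {b}
  n2: {u,y} / ∅
  n3: {u} / {b}
  n4: {c} / ∅
  n5: {c} / ∅
  n6: {b,p} / ∅
  n7: {p} / {p,u}

Backward fixpoint:
  live n0: ∅→{b,p,u}
  live n1: {b,u}→{b,p,u}
  live n2: {b,p}→{b,p,u}
  live n3: {b,p}→{p,u}
  live n4: {u}→{u}
  live n5: {u}→{u}
  live n6: {u}→{p,u}
  live n7: {p,u}→∅

Interfere edges:
  b: {p,u,y}
  c: {u}
  p: {b,u,y}
  u: {b,c,p,y}
  y: {b,p,u}

Chromatic number:
  {b,p,u,y} pairwise interfere (4-clique) ⇒ χ ≥ 4
  4-colouring: c0={u}  c1={b,c}  c2={p}  c3={y}
  χ = 4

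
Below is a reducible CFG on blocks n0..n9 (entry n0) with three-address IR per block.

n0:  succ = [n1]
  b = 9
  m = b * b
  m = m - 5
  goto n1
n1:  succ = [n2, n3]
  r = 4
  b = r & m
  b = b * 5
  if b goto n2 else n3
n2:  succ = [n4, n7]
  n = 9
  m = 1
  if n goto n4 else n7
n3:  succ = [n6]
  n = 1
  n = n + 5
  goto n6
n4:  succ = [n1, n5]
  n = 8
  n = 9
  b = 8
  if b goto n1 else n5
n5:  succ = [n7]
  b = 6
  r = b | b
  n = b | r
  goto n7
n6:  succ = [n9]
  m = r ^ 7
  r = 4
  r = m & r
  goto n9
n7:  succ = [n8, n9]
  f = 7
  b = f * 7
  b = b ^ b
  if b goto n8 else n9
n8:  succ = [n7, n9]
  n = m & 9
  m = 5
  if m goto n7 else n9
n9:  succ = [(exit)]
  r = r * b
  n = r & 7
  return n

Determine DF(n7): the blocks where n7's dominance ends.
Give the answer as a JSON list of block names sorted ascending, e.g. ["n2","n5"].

Answer: ["n7", "n9"]

Derivation:
idom tree: n1←n0 n2←n1 n3←n1 n4←n2 n5←n4 n6←n3 n7←n2 n8←n7 n9←n1
Dom∩ at merges:
  n1: preds {n0,n4}: {n0} ∩ {n0,n1,n2,n4} = {n0}; idom=n0
  n7: preds {n2,n5,n8}: {n0,n1,n2} ∩ {n0,n1,n2,n4,n5} ∩ {n0,n1,n2,n7,n8} = {n0,n1,n2}; idom=n2
  n9: preds {n6,n7,n8}: {n0,n1,n3,n6} ∩ {n0,n1,n2,n7} ∩ {n0,n1,n2,n7,n8} = {n0,n1}; idom=n1

Frontier:
  n1←n0: walk · to n0
  n1←n4: walk n4→n2→n1 to n0
  n7←n2: walk · to n2
  n7←n5: walk n5→n4 to n2
  n7←n8: walk n8→n7 to n2
  n9←n6: walk n6→n3 to n1
  n9←n7: walk n7→n2 to n1
  n9←n8: walk n8→n7→n2 to n1
  n0 → ∅
  n1 → {n1}
  n2 → {n1,n9}
  n3 → {n9}
  n4 → {n1,n7}
  n5 → {n7}
  n6 → {n9}
  n7 → {n7,n9}
  n8 → {n7,n9}
  n9 → ∅

DF(n7) = ["n7", "n9"]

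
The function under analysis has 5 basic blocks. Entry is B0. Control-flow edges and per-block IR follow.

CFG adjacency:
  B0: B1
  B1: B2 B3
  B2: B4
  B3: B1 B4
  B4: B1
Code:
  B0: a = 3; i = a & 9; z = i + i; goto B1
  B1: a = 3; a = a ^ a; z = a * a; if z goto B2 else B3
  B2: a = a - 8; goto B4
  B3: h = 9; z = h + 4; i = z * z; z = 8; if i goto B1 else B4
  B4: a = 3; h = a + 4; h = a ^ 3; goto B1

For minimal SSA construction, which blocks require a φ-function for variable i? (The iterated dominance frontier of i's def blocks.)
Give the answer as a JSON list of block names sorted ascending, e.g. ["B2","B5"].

Answer: ["B1", "B4"]

Analysis:
idom tree: B1←B0 B2←B1 B3←B1 B4←B1
Join-block Dom:
  B1: preds {B0,B3,B4}: {B0} ∩ {B0,B1,B3} ∩ {B0,B1,B4} = {B0}; idom=B0
  B4: preds {B2,B3}: {B0,B1,B2} ∩ {B0,B1,B3} = {B0,B1}; idom=B1

DF derivation:
  join B1 pred B0: · stop@B0
  join B1 pred B3: B3→B1 stop@B0
  join B1 pred B4: B4→B1 stop@B0
  join B4 pred B2: B2 stop@B1
  join B4 pred B3: B3 stop@B1
  DF(B0)=∅
  DF(B1)={B1}
  DF(B2)={B4}
  DF(B3)={B1,B4}
  DF(B4)={B1}

φ for i: defs {B0,B3}
  DF⁺ = {B1,B4}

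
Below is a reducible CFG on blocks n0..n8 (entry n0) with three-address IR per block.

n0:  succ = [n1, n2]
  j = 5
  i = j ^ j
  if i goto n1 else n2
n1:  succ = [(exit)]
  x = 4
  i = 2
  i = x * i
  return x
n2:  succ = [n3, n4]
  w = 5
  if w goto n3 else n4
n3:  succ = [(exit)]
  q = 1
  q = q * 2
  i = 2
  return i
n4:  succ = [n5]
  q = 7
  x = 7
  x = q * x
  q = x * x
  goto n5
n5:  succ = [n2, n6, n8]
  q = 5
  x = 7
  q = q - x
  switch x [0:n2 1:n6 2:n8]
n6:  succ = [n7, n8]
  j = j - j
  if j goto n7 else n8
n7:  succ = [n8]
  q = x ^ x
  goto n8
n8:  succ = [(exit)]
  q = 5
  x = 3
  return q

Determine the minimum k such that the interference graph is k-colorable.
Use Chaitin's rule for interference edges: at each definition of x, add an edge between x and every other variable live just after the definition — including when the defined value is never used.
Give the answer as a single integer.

Block summaries:
  n0 def {i,j} use ∅
  n1 def {i,x} use ∅
  n2 def {w} use ∅
  n3 def {i,q} use ∅
  n4 def {q,x} use ∅
  n5 def {q,x} use ∅
  n6 def {j} use {j}
  n7 def {q} use {x}
  n8 def {q,x} use ∅

Liveness:
  n0 li=∅ lo={j}
  n1 li=∅ lo=∅
  n2 li={j} lo={j}
  n3 li=∅ lo=∅
  n4 li={j} lo={j}
  n5 li={j} lo={j,x}
  n6 li={j,x} lo={x}
  n7 li={x} lo=∅
  n8 li=∅ lo=∅

Interference:
  i↔{j,x}
  j↔{i,q,w,x}
  q↔{j,x}
  w↔{j}
  x↔{i,j,q}

Chromatic number:
  lower bound: {i,j,x} mutually conflict ⇒ χ ≥ 3
  3-colouring: r0={j}  r1={w,x}  r2={i,q}
  χ = 3

Answer: 3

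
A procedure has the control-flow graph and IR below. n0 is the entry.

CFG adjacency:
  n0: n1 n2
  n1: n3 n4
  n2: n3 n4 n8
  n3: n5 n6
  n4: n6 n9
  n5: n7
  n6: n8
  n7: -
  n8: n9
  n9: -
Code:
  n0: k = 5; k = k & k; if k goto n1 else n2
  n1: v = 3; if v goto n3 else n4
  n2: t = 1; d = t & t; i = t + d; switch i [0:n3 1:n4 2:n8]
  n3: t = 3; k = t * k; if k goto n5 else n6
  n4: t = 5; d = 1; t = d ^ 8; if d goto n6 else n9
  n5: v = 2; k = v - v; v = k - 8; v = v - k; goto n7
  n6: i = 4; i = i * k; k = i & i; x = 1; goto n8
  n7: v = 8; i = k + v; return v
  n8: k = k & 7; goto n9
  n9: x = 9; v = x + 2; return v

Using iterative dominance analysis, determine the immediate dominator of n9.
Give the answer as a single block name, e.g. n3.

Answer: n0

Analysis:
idom tree: n1←n0 n2←n0 n3←n0 n4←n0 n5←n3 n6←n0 n7←n5 n8←n0 n9←n0
Join-block Dom:
  n3: preds {n1,n2}: {n0,n1} ∩ {n0,n2} = {n0}; idom=n0
  n4: preds {n1,n2}: {n0,n1} ∩ {n0,n2} = {n0}; idom=n0
  n6: preds {n3,n4}: {n0,n3} ∩ {n0,n4} = {n0}; idom=n0
  n8: preds {n2,n6}: {n0,n2} ∩ {n0,n6} = {n0}; idom=n0
  n9: preds {n4,n8}: {n0,n4} ∩ {n0,n8} = {n0}; idom=n0

idom(n9) = n0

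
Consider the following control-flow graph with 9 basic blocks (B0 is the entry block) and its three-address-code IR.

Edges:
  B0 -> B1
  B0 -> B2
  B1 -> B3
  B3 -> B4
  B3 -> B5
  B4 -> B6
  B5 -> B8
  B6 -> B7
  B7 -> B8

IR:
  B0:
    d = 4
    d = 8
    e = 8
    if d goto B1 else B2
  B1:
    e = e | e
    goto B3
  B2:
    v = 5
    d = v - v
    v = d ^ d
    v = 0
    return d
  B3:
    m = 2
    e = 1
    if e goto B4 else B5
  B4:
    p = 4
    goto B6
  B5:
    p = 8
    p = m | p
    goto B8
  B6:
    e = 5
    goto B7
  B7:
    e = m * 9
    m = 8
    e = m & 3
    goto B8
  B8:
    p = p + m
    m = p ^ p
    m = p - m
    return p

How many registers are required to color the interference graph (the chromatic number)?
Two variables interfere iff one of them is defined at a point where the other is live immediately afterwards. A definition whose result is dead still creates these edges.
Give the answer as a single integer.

def/use:
  B0 def {d,e} use ∅
  B1 def {e} use {e}
  B2 def {d,v} use ∅
  B3 def {e,m} use ∅
  B4 def {p} use ∅
  B5 def {p} use {m}
  B6 def {e} use ∅
  B7 def {e,m} use {m}
  B8 def {m,p} use {m,p}

Live sets:
  live B0: ∅→{e}
  live B1: {e}→∅
  live B2: ∅→∅
  live B3: ∅→{m}
  live B4: {m}→{m,p}
  live B5: {m}→{m,p}
  live B6: {m,p}→{m,p}
  live B7: {m,p}→{m,p}
  live B8: {m,p}→∅

Conflict graph:
  d↔{e,v}
  e↔{d,m,p}
  m↔{e,p}
  p↔{e,m}
  v↔{d}

Registers:
  lower bound: {e,m,p} mutually conflict ⇒ χ ≥ 3
  assign d→c1 e→c0 m→c1 p→c2 v→c0 — no edge inside a register ⇒ χ ≤ 3
  χ = 3

Answer: 3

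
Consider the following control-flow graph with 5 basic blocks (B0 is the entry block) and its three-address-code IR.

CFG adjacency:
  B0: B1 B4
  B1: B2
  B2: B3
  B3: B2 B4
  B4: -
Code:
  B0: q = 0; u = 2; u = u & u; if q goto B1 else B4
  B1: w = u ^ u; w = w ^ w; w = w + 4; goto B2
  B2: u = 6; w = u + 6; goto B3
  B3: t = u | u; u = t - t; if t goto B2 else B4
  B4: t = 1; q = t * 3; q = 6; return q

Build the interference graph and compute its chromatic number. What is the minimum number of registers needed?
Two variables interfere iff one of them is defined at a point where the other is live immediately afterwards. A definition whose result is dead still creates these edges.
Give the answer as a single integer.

def/use:
  B0: def={q,u} ue=∅
  B1: def={w} ue={u}
  B2: def={u,w} ue=∅
  B3: def={t,u} ue={u}
  B4: def={q,t} ue=∅

Backward fixpoint:
  B0: in=∅ out={u}
  B1: in={u} out=∅
  B2: in=∅ out={u}
  B3: in={u} out=∅
  B4: in=∅ out=∅

Interference:
  q↔{u}
  t↔{u}
  u↔{q,t,w}
  w↔{u}

Registers:
  {q,u} pairwise interfere (2-clique) ⇒ χ ≥ 2
  assign q→R1 t→R1 u→R0 w→R1 — no edge inside a register ⇒ χ ≤ 2
  χ = 2

Answer: 2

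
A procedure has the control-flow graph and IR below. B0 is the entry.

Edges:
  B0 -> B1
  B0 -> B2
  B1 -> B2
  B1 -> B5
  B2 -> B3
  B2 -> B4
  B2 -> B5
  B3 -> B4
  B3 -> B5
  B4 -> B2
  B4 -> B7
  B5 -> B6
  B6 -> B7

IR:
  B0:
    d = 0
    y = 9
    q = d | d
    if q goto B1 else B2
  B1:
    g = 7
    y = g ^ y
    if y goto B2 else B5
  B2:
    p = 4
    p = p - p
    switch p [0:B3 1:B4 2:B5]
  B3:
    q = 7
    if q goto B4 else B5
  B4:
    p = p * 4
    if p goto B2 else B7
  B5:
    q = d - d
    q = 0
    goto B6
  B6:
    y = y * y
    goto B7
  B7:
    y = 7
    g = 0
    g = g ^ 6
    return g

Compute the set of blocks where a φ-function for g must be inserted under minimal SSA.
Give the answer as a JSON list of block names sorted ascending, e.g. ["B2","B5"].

idom tree: B1←B0 B2←B0 B3←B2 B4←B2 B5←B0 B6←B5 B7←B0
Join-block Dom:
  B2: preds {B0,B1,B4}: {B0} ∩ {B0,B1} ∩ {B0,B2,B4} = {B0}; idom=B0
  B4: preds {B2,B3}: {B0,B2} ∩ {B0,B2,B3} = {B0,B2}; idom=B2
  B5: preds {B1,B2,B3}: {B0,B1} ∩ {B0,B2} ∩ {B0,B2,B3} = {B0}; idom=B0
  B7: preds {B4,B6}: {B0,B2,B4} ∩ {B0,B5,B6} = {B0}; idom=B0

DF derivation:
  B2←B0: walk · to B0
  B2←B1: walk B1 to B0
  B2←B4: walk B4→B2 to B0
  B4←B2: walk · to B2
  B4←B3: walk B3 to B2
  B5←B1: walk B1 to B0
  B5←B2: walk B2 to B0
  B5←B3: walk B3→B2 to B0
  B7←B4: walk B4→B2 to B0
  B7←B6: walk B6→B5 to B0
  B0: DF=∅
  B1: DF={B2,B5}
  B2: DF={B2,B5,B7}
  B3: DF={B4,B5}
  B4: DF={B2,B7}
  B5: DF={B7}
  B6: DF={B7}
  B7: DF=∅

φ for g: defs {B1,B7}
  DF⁺ = {B2,B5,B7}

Answer: ["B2", "B5", "B7"]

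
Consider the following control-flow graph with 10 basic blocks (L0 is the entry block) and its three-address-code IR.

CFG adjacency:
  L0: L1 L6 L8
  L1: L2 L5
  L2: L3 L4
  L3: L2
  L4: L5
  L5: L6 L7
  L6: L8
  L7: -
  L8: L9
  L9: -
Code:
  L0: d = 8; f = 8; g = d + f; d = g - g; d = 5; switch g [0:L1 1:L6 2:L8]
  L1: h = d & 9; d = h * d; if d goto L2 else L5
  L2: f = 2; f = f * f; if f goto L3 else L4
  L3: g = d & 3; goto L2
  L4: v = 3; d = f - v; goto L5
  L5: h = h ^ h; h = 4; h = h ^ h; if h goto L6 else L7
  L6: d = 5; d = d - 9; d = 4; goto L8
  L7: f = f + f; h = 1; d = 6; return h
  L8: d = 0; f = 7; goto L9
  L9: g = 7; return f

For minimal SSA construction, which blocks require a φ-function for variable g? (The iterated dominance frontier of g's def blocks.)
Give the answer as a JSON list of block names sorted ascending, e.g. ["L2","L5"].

idom tree: L1←L0 L2←L1 L3←L2 L4←L2 L5←L1 L6←L0 L7←L5 L8←L0 L9←L8
Dom at joins:
  L2: preds {L1,L3}: {L0,L1} ∩ {L0,L1,L2,L3} = {L0,L1}; idom=L1
  L5: preds {L1,L4}: {L0,L1} ∩ {L0,L1,L2,L4} = {L0,L1}; idom=L1
  L6: preds {L0,L5}: {L0} ∩ {L0,L1,L5} = {L0}; idom=L0
  L8: preds {L0,L6}: {L0} ∩ {L0,L6} = {L0}; idom=L0

DF derivation:
  L2←L1: walk · to L1
  L2←L3: walk L3→L2 to L1
  L5←L1: walk · to L1
  L5←L4: walk L4→L2 to L1
  L6←L0: walk · to L0
  L6←L5: walk L5→L1 to L0
  L8←L0: walk · to L0
  L8←L6: walk L6 to L0
  L0 → ∅
  L1 → {L6}
  L2 → {L2,L5}
  L3 → {L2}
  L4 → {L5}
  L5 → {L6}
  L6 → {L8}
  L7 → ∅
  L8 → ∅
  L9 → ∅

φ for g: defs {L0,L3,L9}
  DF⁺ = {L2,L5,L6,L8}

Answer: ["L2", "L5", "L6", "L8"]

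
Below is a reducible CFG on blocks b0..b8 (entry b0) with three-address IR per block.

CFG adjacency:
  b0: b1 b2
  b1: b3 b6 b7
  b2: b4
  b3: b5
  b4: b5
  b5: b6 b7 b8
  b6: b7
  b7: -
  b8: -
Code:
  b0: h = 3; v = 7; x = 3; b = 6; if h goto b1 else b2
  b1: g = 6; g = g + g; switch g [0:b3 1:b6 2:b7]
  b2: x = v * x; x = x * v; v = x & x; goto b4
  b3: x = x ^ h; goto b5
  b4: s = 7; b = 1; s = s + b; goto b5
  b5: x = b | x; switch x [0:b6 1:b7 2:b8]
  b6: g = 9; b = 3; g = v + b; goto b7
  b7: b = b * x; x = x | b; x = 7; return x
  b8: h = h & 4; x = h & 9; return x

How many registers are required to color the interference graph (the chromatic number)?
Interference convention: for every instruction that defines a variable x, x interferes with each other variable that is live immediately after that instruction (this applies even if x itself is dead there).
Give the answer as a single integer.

Per-block:
  b0: {b,h,v,x} / ∅
  b1: {g} / ∅
  b2: {v,x} / {v,x}
  b3: {x} / {h,x}
  b4: {b,s} / ∅
  b5: {x} / {b,x}
  b6: {b,g} / {v}
  b7: {b,x} / {b,x}
  b8: {h,x} / {h}

Live sets:
  b0 li=∅ lo={b,h,v,x}
  b1 li={b,h,v,x} lo={b,h,v,x}
  b2 li={h,v,x} lo={h,v,x}
  b3 li={b,h,v,x} lo={b,h,v,x}
  b4 li={h,v,x} lo={b,h,v,x}
  b5 li={b,h,v,x} lo={b,h,v,x}
  b6 li={v,x} lo={b,x}
  b7 li={b,x} lo=∅
  b8 li={h} lo=∅

Conflict graph:
  b↔{g,h,s,v,x}
  g↔{b,h,v,x}
  h↔{b,g,s,v,x}
  s↔{b,h,v,x}
  v↔{b,g,h,s,x}
  x↔{b,g,h,s,v}

Registers:
  {b,g,h,v,x} pairwise interfere (5-clique) ⇒ χ ≥ 5
  5-colouring: R0={b}  R1={h}  R2={v}  R3={x}  R4={g,s}
  χ = 5

Answer: 5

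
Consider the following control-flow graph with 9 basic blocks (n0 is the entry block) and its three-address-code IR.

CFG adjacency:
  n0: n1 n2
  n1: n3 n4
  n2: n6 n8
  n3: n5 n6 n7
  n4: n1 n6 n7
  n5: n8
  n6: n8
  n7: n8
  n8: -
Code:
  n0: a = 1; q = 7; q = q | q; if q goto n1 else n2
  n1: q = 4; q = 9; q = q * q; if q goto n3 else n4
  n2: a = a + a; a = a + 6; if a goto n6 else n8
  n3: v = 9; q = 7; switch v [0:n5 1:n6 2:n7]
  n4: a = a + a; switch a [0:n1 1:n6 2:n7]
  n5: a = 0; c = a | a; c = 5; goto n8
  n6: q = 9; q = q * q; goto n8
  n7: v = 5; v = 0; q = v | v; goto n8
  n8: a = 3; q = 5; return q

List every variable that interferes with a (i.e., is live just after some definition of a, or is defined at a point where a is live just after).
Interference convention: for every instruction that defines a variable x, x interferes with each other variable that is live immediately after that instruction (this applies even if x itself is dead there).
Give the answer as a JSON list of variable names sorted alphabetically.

Block summaries:
  n0 def {a,q} use ∅
  n1 def {q} use ∅
  n2 def {a} use {a}
  n3 def {q,v} use ∅
  n4 def {a} use {a}
  n5 def {a,c} use ∅
  n6 def {q} use ∅
  n7 def {q,v} use ∅
  n8 def {a,q} use ∅

Backward fixpoint:
  live n0: ∅→{a}
  live n1: {a}→{a}
  live n2: {a}→∅
  live n3: ∅→∅
  live n4: {a}→{a}
  live n5: ∅→∅
  live n6: ∅→∅
  live n7: ∅→∅
  live n8: ∅→∅

Interfere edges:
  a: {q}
  c: ∅
  q: {a,v}
  v: {q}

N(a) = ["q"]

Answer: ["q"]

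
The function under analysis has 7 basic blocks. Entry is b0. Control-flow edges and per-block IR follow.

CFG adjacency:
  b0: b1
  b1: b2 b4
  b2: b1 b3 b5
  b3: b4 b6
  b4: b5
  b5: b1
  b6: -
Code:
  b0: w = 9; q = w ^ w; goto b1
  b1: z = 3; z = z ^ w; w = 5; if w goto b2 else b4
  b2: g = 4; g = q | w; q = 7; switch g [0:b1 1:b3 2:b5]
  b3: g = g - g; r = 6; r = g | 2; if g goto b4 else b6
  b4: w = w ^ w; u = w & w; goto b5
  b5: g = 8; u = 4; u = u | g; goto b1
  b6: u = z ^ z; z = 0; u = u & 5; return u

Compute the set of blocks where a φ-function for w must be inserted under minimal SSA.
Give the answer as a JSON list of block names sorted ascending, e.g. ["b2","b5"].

idom tree: b1←b0 b2←b1 b3←b2 b4←b1 b5←b1 b6←b3
Dom at joins:
  b1: preds {b0,b2,b5}: {b0} ∩ {b0,b1,b2} ∩ {b0,b1,b5} = {b0}; idom=b0
  b4: preds {b1,b3}: {b0,b1} ∩ {b0,b1,b2,b3} = {b0,b1}; idom=b1
  b5: preds {b2,b4}: {b0,b1,b2} ∩ {b0,b1,b4} = {b0,b1}; idom=b1

Frontier:
  join b1 pred b0: · stop@b0
  join b1 pred b2: b2→b1 stop@b0
  join b1 pred b5: b5→b1 stop@b0
  join b4 pred b1: · stop@b1
  join b4 pred b3: b3→b2 stop@b1
  join b5 pred b2: b2 stop@b1
  join b5 pred b4: b4 stop@b1
  b0: DF=∅
  b1: DF={b1}
  b2: DF={b1,b4,b5}
  b3: DF={b4}
  b4: DF={b5}
  b5: DF={b1}
  b6: DF=∅

φ for w: defs {b0,b1,b4}
  DF⁺ = {b1,b5}

Answer: ["b1", "b5"]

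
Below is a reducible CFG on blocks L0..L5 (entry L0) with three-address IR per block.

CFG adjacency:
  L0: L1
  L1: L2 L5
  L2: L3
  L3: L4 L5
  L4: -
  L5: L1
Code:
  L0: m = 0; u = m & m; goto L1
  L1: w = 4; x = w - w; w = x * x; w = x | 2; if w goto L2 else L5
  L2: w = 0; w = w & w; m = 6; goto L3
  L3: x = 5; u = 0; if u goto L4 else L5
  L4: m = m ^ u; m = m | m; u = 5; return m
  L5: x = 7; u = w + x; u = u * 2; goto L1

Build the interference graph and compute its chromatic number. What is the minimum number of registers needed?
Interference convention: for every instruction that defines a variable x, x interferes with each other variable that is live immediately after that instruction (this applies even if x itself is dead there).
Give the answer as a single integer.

def/use:
  L0 def {m,u} use ∅
  L1 def {w,x} use ∅
  L2 def {m,w} use ∅
  L3 def {u,x} use ∅
  L4 def {m,u} use {m,u}
  L5 def {u,x} use {w}

Liveness:
  live L0: ∅→∅
  live L1: ∅→{w}
  live L2: ∅→{m,w}
  live L3: {m,w}→{m,u,w}
  live L4: {m,u}→∅
  live L5: {w}→∅

Conflict graph:
  m: {u,w,x}
  u: {m,w}
  w: {m,u,x}
  x: {m,w}

Colouring:
  clique {m,u,w} ⇒ need ≥ 3
  assign m→R0 u→R2 w→R1 x→R2 — no edge inside a register ⇒ χ ≤ 3
  χ = 3

Answer: 3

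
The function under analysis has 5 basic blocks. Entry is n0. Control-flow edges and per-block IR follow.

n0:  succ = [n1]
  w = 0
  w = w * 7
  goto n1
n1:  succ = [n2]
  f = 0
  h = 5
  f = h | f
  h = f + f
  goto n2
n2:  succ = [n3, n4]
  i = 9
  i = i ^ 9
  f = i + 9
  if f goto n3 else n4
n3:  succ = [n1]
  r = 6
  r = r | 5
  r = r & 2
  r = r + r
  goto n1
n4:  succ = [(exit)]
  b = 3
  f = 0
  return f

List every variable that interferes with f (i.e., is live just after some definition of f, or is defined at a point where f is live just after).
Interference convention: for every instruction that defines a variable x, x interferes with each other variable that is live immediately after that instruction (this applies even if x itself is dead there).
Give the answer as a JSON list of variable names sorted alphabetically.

Block summaries:
  n0: def={w} ue=∅
  n1: def={f,h} ue=∅
  n2: def={f,i} ue=∅
  n3: def={r} ue=∅
  n4: def={b,f} ue=∅

Live sets:
  live n0: ∅→∅
  live n1: ∅→∅
  live n2: ∅→∅
  live n3: ∅→∅
  live n4: ∅→∅

Conflict graph:
  b↔∅
  f↔{h}
  h↔{f}
  i↔∅
  r↔∅
  w↔∅

N(f) = ["h"]

Answer: ["h"]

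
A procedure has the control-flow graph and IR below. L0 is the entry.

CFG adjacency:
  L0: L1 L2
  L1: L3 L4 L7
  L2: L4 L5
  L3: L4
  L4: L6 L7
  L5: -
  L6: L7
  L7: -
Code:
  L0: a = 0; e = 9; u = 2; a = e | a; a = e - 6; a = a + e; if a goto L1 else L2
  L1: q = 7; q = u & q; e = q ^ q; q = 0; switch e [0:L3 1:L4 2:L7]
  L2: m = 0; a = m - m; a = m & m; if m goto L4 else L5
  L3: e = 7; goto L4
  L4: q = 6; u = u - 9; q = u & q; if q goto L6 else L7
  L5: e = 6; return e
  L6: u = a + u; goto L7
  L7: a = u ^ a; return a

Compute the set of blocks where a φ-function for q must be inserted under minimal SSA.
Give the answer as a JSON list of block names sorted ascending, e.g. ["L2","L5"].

Answer: ["L4", "L7"]

Analysis:
idom tree: L1←L0 L2←L0 L3←L1 L4←L0 L5←L2 L6←L4 L7←L0
Dom at joins:
  L4: preds {L1,L2,L3}: {L0,L1} ∩ {L0,L2} ∩ {L0,L1,L3} = {L0}; idom=L0
  L7: preds {L1,L4,L6}: {L0,L1} ∩ {L0,L4} ∩ {L0,L4,L6} = {L0}; idom=L0

DF walk-up:
  join L4 pred L1: L1 stop@L0
  join L4 pred L2: L2 stop@L0
  join L4 pred L3: L3→L1 stop@L0
  join L7 pred L1: L1 stop@L0
  join L7 pred L4: L4 stop@L0
  join L7 pred L6: L6→L4 stop@L0
  L0: DF=∅
  L1: DF={L4,L7}
  L2: DF={L4}
  L3: DF={L4}
  L4: DF={L7}
  L5: DF=∅
  L6: DF={L7}
  L7: DF=∅

φ for q: defs {L1,L4}
  DF⁺ = {L4,L7}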